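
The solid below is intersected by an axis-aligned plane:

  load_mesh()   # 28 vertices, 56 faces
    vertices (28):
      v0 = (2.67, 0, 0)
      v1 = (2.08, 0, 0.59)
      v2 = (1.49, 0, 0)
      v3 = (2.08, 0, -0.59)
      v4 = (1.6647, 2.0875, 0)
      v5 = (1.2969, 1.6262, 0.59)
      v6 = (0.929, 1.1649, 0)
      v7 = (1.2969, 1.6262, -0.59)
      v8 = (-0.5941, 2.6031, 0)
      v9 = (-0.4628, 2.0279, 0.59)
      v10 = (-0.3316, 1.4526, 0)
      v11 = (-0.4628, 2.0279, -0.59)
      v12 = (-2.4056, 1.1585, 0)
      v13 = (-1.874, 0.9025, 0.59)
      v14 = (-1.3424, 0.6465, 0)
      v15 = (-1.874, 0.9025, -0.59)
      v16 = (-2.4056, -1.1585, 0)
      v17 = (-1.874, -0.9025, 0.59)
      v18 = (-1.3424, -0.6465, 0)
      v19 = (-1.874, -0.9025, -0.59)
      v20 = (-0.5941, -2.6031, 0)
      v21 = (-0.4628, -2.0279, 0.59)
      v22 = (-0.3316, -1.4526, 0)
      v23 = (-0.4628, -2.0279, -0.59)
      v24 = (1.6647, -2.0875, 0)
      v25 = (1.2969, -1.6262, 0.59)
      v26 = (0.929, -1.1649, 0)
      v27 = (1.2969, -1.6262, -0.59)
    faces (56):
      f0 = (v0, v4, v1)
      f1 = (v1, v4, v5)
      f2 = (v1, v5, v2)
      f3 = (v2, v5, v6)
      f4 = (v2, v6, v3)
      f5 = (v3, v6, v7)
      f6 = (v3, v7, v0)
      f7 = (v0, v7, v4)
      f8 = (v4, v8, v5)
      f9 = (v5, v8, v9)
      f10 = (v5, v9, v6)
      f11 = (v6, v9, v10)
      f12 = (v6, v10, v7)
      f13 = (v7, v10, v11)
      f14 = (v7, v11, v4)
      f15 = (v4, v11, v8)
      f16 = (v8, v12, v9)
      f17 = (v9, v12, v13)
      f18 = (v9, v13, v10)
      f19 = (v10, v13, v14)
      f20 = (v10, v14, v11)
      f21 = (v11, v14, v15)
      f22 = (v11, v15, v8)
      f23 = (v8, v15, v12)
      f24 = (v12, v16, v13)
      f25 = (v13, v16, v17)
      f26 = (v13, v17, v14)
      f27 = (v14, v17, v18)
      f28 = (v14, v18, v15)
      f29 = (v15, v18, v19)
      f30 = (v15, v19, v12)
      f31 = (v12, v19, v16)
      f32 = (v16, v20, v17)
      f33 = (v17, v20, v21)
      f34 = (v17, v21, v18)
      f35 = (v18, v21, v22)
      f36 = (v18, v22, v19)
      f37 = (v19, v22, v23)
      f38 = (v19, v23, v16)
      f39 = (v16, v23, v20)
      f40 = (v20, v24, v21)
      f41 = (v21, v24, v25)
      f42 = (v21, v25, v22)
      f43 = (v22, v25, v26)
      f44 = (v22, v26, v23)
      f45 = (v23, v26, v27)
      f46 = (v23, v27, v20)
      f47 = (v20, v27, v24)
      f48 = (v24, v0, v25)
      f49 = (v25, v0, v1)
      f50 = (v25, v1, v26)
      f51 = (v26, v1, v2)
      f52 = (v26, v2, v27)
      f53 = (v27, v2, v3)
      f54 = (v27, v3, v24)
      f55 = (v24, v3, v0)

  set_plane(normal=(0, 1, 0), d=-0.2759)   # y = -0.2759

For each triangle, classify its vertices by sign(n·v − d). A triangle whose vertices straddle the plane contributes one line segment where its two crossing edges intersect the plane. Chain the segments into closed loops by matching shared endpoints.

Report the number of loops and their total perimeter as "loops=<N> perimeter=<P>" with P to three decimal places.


loops=2 perimeter=6.514

Straddling triangles (16 of 56):
  (v12,v16,v13) [+-+] → (-2.4056, -0.2759, 0)–(-2.17795, -0.2759, 0.252661)  len=0.3401
  (v13,v16,v17) [+--] → (-2.17795, -0.2759, 0.252661)–(-1.874, -0.2759, 0.59)  len=0.4541
  (v13,v17,v14) [+-+] → (-1.874, -0.2759, 0.59)–(-1.65896, -0.2759, 0.351334)  len=0.3213
  (v14,v17,v18) [+--] → (-1.65896, -0.2759, 0.351334)–(-1.3424, -0.2759, 0)  len=0.4729
  (v14,v18,v15) [+-+] → (-1.3424, -0.2759, 0)–(-1.46959, -0.2759, -0.141158)  len=0.1900
  (v15,v18,v19) [+--] → (-1.46959, -0.2759, -0.141158)–(-1.874, -0.2759, -0.59)  len=0.6042
  (v15,v19,v12) [+-+] → (-1.874, -0.2759, -0.59)–(-2.03562, -0.2759, -0.410624)  len=0.2414
  (v12,v19,v16) [+--] → (-2.03562, -0.2759, -0.410624)–(-2.4056, -0.2759, 0)  len=0.5527
  (v24,v0,v25) [-+-] → (2.53713, -0.2759, 0)–(2.43704, -0.2759, 0.100099)  len=0.1416
  (v25,v0,v1) [-++] → (2.43704, -0.2759, 0.100099)–(1.94714, -0.2759, 0.59)  len=0.6928
  (v25,v1,v26) [-+-] → (1.94714, -0.2759, 0.59)–(1.80739, -0.2759, 0.450262)  len=0.1976
  (v26,v1,v2) [-++] → (1.80739, -0.2759, 0.450262)–(1.35713, -0.2759, 0)  len=0.6368
  (v26,v2,v27) [-+-] → (1.35713, -0.2759, 0)–(1.45724, -0.2759, -0.100099)  len=0.1416
  (v27,v2,v3) [-++] → (1.45724, -0.2759, -0.100099)–(1.94714, -0.2759, -0.59)  len=0.6928
  (v27,v3,v24) [-+-] → (1.94714, -0.2759, -0.59)–(2.02511, -0.2759, -0.512021)  len=0.1103
  (v24,v3,v0) [-++] → (2.02511, -0.2759, -0.512021)–(2.53713, -0.2759, 0)  len=0.7241

Chained into 2 loop(s):
  loop 1: 8 segments, perimeter = 3.1767
  loop 2: 8 segments, perimeter = 3.3375
Total perimeter = 6.514


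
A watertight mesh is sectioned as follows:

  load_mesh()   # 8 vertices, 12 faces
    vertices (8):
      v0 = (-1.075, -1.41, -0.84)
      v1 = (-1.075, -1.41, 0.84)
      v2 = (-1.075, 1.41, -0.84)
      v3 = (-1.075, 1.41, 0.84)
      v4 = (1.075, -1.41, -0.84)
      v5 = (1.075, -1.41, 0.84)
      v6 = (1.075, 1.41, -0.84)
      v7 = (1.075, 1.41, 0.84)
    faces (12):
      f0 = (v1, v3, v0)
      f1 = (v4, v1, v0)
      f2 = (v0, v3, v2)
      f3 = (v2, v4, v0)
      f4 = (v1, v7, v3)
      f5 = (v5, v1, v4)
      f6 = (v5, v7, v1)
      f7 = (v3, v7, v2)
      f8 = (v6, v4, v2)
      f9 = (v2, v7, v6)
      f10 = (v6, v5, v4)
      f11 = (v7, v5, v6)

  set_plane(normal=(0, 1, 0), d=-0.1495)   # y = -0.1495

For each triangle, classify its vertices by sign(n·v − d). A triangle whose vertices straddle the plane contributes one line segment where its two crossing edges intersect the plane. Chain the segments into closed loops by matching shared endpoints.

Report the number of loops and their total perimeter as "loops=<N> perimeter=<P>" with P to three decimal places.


loops=1 perimeter=7.660

Straddling triangles (8 of 12):
  (v1,v3,v0) [-+-] → (-1.075, -0.1495, 0.84)–(-1.075, -0.1495, -0.0890638)  len=0.9291
  (v0,v3,v2) [-++] → (-1.075, -0.1495, -0.0890638)–(-1.075, -0.1495, -0.84)  len=0.7509
  (v2,v4,v0) [+--] → (0.11398, -0.1495, -0.84)–(-1.075, -0.1495, -0.84)  len=1.1890
  (v1,v7,v3) [-++] → (-0.11398, -0.1495, 0.84)–(-1.075, -0.1495, 0.84)  len=0.9610
  (v5,v7,v1) [-+-] → (1.075, -0.1495, 0.84)–(-0.11398, -0.1495, 0.84)  len=1.1890
  (v6,v4,v2) [+-+] → (1.075, -0.1495, -0.84)–(0.11398, -0.1495, -0.84)  len=0.9610
  (v6,v5,v4) [+--] → (1.075, -0.1495, 0.0890638)–(1.075, -0.1495, -0.84)  len=0.9291
  (v7,v5,v6) [+-+] → (1.075, -0.1495, 0.84)–(1.075, -0.1495, 0.0890638)  len=0.7509

Chained into 1 loop(s):
  loop 1: 8 segments, perimeter = 7.6600
Total perimeter = 7.660


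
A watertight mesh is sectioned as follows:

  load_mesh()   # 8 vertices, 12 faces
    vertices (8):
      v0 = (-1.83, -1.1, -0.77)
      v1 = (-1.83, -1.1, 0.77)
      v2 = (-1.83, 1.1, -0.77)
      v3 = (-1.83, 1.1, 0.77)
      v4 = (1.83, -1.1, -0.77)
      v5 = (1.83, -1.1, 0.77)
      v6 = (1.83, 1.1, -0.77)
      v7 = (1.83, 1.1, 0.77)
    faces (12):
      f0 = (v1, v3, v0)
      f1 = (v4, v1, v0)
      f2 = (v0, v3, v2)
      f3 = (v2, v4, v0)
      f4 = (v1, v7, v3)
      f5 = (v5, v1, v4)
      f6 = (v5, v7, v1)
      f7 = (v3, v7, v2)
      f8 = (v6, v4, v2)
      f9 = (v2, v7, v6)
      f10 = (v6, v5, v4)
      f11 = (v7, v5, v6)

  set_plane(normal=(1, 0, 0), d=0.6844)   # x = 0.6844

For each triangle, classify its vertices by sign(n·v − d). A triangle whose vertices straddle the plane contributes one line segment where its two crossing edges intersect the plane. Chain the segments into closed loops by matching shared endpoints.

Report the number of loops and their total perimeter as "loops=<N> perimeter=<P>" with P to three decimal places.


Straddling triangles (8 of 12):
  (v4,v1,v0) [+--] → (0.6844, -1.1, -0.287972)–(0.6844, -1.1, -0.77)  len=0.4820
  (v2,v4,v0) [-+-] → (0.6844, -0.411388, -0.77)–(0.6844, -1.1, -0.77)  len=0.6886
  (v1,v7,v3) [-+-] → (0.6844, 0.411388, 0.77)–(0.6844, 1.1, 0.77)  len=0.6886
  (v5,v1,v4) [+-+] → (0.6844, -1.1, 0.77)–(0.6844, -1.1, -0.287972)  len=1.0580
  (v5,v7,v1) [++-] → (0.6844, 0.411388, 0.77)–(0.6844, -1.1, 0.77)  len=1.5114
  (v3,v7,v2) [-+-] → (0.6844, 1.1, 0.77)–(0.6844, 1.1, 0.287972)  len=0.4820
  (v6,v4,v2) [++-] → (0.6844, -0.411388, -0.77)–(0.6844, 1.1, -0.77)  len=1.5114
  (v2,v7,v6) [-++] → (0.6844, 1.1, 0.287972)–(0.6844, 1.1, -0.77)  len=1.0580

Chained into 1 loop(s):
  loop 1: 8 segments, perimeter = 7.4800
Total perimeter = 7.480

loops=1 perimeter=7.480


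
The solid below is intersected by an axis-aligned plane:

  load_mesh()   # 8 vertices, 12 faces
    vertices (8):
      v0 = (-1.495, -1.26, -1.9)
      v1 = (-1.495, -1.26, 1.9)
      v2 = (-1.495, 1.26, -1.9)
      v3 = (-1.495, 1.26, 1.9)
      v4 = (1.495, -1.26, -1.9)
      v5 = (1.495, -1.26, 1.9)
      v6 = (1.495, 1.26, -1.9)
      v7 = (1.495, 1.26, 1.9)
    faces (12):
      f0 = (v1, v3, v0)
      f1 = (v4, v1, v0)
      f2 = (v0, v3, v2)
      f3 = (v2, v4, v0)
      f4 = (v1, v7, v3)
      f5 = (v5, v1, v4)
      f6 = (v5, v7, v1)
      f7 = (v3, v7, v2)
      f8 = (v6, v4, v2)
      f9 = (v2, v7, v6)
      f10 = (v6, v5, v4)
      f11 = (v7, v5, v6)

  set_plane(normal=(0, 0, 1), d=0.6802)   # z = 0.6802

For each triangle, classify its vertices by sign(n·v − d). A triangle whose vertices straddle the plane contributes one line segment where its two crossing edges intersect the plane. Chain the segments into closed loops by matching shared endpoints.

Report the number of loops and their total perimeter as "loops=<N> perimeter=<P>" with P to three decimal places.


Straddling triangles (8 of 12):
  (v1,v3,v0) [++-] → (-1.495, 0.45108, 0.6802)–(-1.495, -1.26, 0.6802)  len=1.7111
  (v4,v1,v0) [-+-] → (-0.53521, -1.26, 0.6802)–(-1.495, -1.26, 0.6802)  len=0.9598
  (v0,v3,v2) [-+-] → (-1.495, 0.45108, 0.6802)–(-1.495, 1.26, 0.6802)  len=0.8089
  (v5,v1,v4) [++-] → (-0.53521, -1.26, 0.6802)–(1.495, -1.26, 0.6802)  len=2.0302
  (v3,v7,v2) [++-] → (0.53521, 1.26, 0.6802)–(-1.495, 1.26, 0.6802)  len=2.0302
  (v2,v7,v6) [-+-] → (0.53521, 1.26, 0.6802)–(1.495, 1.26, 0.6802)  len=0.9598
  (v6,v5,v4) [-+-] → (1.495, -0.45108, 0.6802)–(1.495, -1.26, 0.6802)  len=0.8089
  (v7,v5,v6) [++-] → (1.495, -0.45108, 0.6802)–(1.495, 1.26, 0.6802)  len=1.7111

Chained into 1 loop(s):
  loop 1: 8 segments, perimeter = 11.0200
Total perimeter = 11.020

loops=1 perimeter=11.020


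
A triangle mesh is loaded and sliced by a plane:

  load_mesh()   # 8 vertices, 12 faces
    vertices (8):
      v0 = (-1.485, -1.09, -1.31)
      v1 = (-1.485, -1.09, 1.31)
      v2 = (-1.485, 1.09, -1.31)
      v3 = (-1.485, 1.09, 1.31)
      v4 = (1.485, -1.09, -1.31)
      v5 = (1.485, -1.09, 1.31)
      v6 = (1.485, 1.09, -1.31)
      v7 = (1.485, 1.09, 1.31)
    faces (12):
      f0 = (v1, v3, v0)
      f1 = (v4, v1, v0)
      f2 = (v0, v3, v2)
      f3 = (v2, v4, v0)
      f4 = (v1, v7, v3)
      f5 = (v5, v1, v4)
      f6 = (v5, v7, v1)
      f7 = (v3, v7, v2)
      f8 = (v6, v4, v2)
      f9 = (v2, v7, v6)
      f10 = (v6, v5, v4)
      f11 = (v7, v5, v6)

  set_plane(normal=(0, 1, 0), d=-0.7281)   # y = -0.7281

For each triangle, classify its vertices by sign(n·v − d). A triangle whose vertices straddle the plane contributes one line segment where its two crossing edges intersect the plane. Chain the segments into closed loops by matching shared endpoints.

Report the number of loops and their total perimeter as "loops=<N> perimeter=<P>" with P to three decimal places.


loops=1 perimeter=11.180

Straddling triangles (8 of 12):
  (v1,v3,v0) [-+-] → (-1.485, -0.7281, 1.31)–(-1.485, -0.7281, -0.875056)  len=2.1851
  (v0,v3,v2) [-++] → (-1.485, -0.7281, -0.875056)–(-1.485, -0.7281, -1.31)  len=0.4349
  (v2,v4,v0) [+--] → (0.991953, -0.7281, -1.31)–(-1.485, -0.7281, -1.31)  len=2.4770
  (v1,v7,v3) [-++] → (-0.991953, -0.7281, 1.31)–(-1.485, -0.7281, 1.31)  len=0.4930
  (v5,v7,v1) [-+-] → (1.485, -0.7281, 1.31)–(-0.991953, -0.7281, 1.31)  len=2.4770
  (v6,v4,v2) [+-+] → (1.485, -0.7281, -1.31)–(0.991953, -0.7281, -1.31)  len=0.4930
  (v6,v5,v4) [+--] → (1.485, -0.7281, 0.875056)–(1.485, -0.7281, -1.31)  len=2.1851
  (v7,v5,v6) [+-+] → (1.485, -0.7281, 1.31)–(1.485, -0.7281, 0.875056)  len=0.4349

Chained into 1 loop(s):
  loop 1: 8 segments, perimeter = 11.1800
Total perimeter = 11.180


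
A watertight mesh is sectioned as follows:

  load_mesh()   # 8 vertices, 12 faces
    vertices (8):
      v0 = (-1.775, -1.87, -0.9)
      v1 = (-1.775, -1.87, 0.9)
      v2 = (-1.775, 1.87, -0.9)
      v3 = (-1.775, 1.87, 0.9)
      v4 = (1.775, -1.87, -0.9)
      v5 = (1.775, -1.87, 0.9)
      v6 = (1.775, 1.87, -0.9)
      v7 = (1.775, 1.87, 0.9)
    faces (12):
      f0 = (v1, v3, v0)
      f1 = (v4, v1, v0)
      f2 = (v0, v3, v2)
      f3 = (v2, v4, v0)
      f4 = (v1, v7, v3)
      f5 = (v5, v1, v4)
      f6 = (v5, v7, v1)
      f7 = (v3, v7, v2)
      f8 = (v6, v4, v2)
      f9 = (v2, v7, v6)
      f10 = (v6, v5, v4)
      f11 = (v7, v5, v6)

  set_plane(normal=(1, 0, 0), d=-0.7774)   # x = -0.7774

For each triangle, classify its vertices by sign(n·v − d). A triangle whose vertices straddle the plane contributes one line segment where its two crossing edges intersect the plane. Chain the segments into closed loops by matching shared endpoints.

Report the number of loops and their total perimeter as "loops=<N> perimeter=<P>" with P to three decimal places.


Straddling triangles (8 of 12):
  (v4,v1,v0) [+--] → (-0.7774, -1.87, 0.394175)–(-0.7774, -1.87, -0.9)  len=1.2942
  (v2,v4,v0) [-+-] → (-0.7774, 0.819007, -0.9)–(-0.7774, -1.87, -0.9)  len=2.6890
  (v1,v7,v3) [-+-] → (-0.7774, -0.819007, 0.9)–(-0.7774, 1.87, 0.9)  len=2.6890
  (v5,v1,v4) [+-+] → (-0.7774, -1.87, 0.9)–(-0.7774, -1.87, 0.394175)  len=0.5058
  (v5,v7,v1) [++-] → (-0.7774, -0.819007, 0.9)–(-0.7774, -1.87, 0.9)  len=1.0510
  (v3,v7,v2) [-+-] → (-0.7774, 1.87, 0.9)–(-0.7774, 1.87, -0.394175)  len=1.2942
  (v6,v4,v2) [++-] → (-0.7774, 0.819007, -0.9)–(-0.7774, 1.87, -0.9)  len=1.0510
  (v2,v7,v6) [-++] → (-0.7774, 1.87, -0.394175)–(-0.7774, 1.87, -0.9)  len=0.5058

Chained into 1 loop(s):
  loop 1: 8 segments, perimeter = 11.0800
Total perimeter = 11.080

loops=1 perimeter=11.080


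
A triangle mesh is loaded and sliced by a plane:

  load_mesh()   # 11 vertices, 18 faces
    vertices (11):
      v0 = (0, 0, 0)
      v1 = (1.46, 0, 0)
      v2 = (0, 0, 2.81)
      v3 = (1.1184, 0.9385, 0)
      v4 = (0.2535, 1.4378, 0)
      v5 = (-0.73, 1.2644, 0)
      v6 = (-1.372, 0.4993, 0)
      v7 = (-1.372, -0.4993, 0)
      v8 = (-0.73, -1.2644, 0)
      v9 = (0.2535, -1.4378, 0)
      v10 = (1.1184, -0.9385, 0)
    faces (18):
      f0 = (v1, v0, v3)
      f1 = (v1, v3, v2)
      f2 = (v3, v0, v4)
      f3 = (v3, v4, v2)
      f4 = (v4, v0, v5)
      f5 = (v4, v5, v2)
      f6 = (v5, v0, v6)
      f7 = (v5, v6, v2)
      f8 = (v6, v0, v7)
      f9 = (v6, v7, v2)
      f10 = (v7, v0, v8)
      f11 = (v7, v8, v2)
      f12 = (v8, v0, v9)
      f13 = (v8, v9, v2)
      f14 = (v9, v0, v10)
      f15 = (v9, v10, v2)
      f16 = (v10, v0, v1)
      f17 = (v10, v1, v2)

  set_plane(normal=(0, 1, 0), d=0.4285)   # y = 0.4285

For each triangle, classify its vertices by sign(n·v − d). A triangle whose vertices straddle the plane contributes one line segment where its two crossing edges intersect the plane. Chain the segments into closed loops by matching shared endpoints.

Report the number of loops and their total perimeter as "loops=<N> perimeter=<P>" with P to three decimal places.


Straddling triangles (10 of 18):
  (v1,v0,v3) [--+] → (0.510639, 0.4285, 0)–(1.30403, 0.4285, 0)  len=0.7934
  (v1,v3,v2) [-+-] → (1.30403, 0.4285, 0)–(0.510639, 0.4285, 1.52701)  len=1.7208
  (v3,v0,v4) [+-+] → (0.510639, 0.4285, 0)–(0.0755493, 0.4285, 0)  len=0.4351
  (v3,v4,v2) [++-] → (0.0755493, 0.4285, 1.97255)–(0.510639, 0.4285, 1.52701)  len=0.6227
  (v4,v0,v5) [+-+] → (0.0755493, 0.4285, 0)–(-0.247394, 0.4285, 0)  len=0.3229
  (v4,v5,v2) [++-] → (-0.247394, 0.4285, 1.8577)–(0.0755493, 0.4285, 1.97255)  len=0.3428
  (v5,v0,v6) [+-+] → (-0.247394, 0.4285, 0)–(-1.17745, 0.4285, 0)  len=0.9301
  (v5,v6,v2) [++-] → (-1.17745, 0.4285, 0.398454)–(-0.247394, 0.4285, 1.8577)  len=1.7304
  (v6,v0,v7) [+--] → (-1.17745, 0.4285, 0)–(-1.372, 0.4285, 0)  len=0.1945
  (v6,v7,v2) [+--] → (-1.372, 0.4285, 0)–(-1.17745, 0.4285, 0.398454)  len=0.4434

Chained into 1 loop(s):
  loop 1: 10 segments, perimeter = 7.5362
Total perimeter = 7.536

loops=1 perimeter=7.536


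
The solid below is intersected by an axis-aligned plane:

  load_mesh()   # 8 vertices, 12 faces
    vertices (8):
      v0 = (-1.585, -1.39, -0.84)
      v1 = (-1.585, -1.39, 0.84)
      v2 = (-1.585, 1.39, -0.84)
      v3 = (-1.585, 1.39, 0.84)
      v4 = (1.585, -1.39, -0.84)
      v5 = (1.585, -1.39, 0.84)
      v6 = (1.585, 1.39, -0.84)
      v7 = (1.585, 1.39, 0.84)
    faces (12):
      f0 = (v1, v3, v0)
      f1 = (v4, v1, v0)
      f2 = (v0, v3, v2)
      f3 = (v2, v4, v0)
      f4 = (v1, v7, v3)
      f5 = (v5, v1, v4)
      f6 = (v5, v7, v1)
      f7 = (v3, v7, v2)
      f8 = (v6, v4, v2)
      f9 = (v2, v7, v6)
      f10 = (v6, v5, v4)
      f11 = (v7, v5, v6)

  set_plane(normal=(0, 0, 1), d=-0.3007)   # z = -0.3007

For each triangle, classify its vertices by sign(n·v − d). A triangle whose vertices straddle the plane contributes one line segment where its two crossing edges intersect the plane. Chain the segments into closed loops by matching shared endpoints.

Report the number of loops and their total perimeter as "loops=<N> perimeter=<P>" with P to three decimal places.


loops=1 perimeter=11.900

Straddling triangles (8 of 12):
  (v1,v3,v0) [++-] → (-1.585, -0.497587, -0.3007)–(-1.585, -1.39, -0.3007)  len=0.8924
  (v4,v1,v0) [-+-] → (0.567392, -1.39, -0.3007)–(-1.585, -1.39, -0.3007)  len=2.1524
  (v0,v3,v2) [-+-] → (-1.585, -0.497587, -0.3007)–(-1.585, 1.39, -0.3007)  len=1.8876
  (v5,v1,v4) [++-] → (0.567392, -1.39, -0.3007)–(1.585, -1.39, -0.3007)  len=1.0176
  (v3,v7,v2) [++-] → (-0.567392, 1.39, -0.3007)–(-1.585, 1.39, -0.3007)  len=1.0176
  (v2,v7,v6) [-+-] → (-0.567392, 1.39, -0.3007)–(1.585, 1.39, -0.3007)  len=2.1524
  (v6,v5,v4) [-+-] → (1.585, 0.497587, -0.3007)–(1.585, -1.39, -0.3007)  len=1.8876
  (v7,v5,v6) [++-] → (1.585, 0.497587, -0.3007)–(1.585, 1.39, -0.3007)  len=0.8924

Chained into 1 loop(s):
  loop 1: 8 segments, perimeter = 11.9000
Total perimeter = 11.900


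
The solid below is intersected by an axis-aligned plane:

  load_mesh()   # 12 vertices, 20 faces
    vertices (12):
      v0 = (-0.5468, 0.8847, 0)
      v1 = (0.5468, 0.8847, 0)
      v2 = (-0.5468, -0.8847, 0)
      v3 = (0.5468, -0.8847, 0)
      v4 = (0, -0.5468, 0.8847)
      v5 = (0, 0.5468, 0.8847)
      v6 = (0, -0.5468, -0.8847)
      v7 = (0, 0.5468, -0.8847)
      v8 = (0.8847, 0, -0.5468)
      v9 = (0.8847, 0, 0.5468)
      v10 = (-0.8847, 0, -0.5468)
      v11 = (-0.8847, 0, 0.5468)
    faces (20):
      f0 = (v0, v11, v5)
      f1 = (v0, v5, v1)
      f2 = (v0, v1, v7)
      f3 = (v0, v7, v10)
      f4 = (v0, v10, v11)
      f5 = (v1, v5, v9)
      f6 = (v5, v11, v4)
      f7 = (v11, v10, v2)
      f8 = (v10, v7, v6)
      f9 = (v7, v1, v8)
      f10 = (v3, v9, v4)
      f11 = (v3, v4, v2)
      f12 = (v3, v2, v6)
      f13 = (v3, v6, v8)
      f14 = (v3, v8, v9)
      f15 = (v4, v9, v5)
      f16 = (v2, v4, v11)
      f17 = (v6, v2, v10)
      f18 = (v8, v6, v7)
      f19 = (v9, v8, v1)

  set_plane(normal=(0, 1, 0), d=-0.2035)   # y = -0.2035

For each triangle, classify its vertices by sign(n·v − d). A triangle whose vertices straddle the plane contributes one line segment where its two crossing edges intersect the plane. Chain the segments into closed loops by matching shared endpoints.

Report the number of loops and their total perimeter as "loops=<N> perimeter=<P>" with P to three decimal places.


Straddling triangles (10 of 20):
  (v5,v11,v4) [++-] → (-0.555445, -0.2035, 0.672555)–(0, -0.2035, 0.8847)  len=0.5946
  (v11,v10,v2) [++-] → (-0.806976, -0.2035, -0.421024)–(-0.806976, -0.2035, 0.421024)  len=0.8420
  (v10,v7,v6) [++-] → (0, -0.2035, -0.8847)–(-0.555445, -0.2035, -0.672555)  len=0.5946
  (v3,v9,v4) [-+-] → (0.806976, -0.2035, 0.421024)–(0.555445, -0.2035, 0.672555)  len=0.3557
  (v3,v6,v8) [--+] → (0.555445, -0.2035, -0.672555)–(0.806976, -0.2035, -0.421024)  len=0.3557
  (v3,v8,v9) [-++] → (0.806976, -0.2035, -0.421024)–(0.806976, -0.2035, 0.421024)  len=0.8420
  (v4,v9,v5) [-++] → (0.555445, -0.2035, 0.672555)–(0, -0.2035, 0.8847)  len=0.5946
  (v2,v4,v11) [--+] → (-0.555445, -0.2035, 0.672555)–(-0.806976, -0.2035, 0.421024)  len=0.3557
  (v6,v2,v10) [--+] → (-0.806976, -0.2035, -0.421024)–(-0.555445, -0.2035, -0.672555)  len=0.3557
  (v8,v6,v7) [+-+] → (0.555445, -0.2035, -0.672555)–(0, -0.2035, -0.8847)  len=0.5946

Chained into 1 loop(s):
  loop 1: 10 segments, perimeter = 5.4853
Total perimeter = 5.485

loops=1 perimeter=5.485


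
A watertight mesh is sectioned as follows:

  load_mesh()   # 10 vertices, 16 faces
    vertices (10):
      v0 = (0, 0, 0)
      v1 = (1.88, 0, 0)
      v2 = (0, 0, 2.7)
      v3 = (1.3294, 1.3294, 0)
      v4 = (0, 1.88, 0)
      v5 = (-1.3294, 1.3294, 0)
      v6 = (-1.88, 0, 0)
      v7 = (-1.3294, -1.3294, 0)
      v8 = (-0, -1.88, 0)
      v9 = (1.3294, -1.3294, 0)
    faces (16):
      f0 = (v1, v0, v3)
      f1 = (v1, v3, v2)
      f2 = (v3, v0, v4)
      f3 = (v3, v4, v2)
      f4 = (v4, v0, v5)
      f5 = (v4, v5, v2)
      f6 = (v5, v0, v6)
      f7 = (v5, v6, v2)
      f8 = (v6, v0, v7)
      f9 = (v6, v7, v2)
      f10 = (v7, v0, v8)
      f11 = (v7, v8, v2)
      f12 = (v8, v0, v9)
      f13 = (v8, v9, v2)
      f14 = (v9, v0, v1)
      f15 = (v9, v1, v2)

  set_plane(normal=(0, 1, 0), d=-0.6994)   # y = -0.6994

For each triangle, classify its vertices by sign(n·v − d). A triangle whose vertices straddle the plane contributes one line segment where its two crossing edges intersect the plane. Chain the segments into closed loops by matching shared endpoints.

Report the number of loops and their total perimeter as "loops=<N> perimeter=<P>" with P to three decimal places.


Straddling triangles (8 of 16):
  (v6,v0,v7) [++-] → (-0.6994, -0.6994, 0)–(-1.59033, -0.6994, 0)  len=0.8909
  (v6,v7,v2) [+-+] → (-1.59033, -0.6994, 0)–(-0.6994, -0.6994, 1.27952)  len=1.5591
  (v7,v0,v8) [-+-] → (-0.6994, -0.6994, 0)–(0, -0.6994, 0)  len=0.6994
  (v7,v8,v2) [--+] → (0, -0.6994, 1.69554)–(-0.6994, -0.6994, 1.27952)  len=0.8138
  (v8,v0,v9) [-+-] → (0, -0.6994, 0)–(0.6994, -0.6994, 0)  len=0.6994
  (v8,v9,v2) [--+] → (0.6994, -0.6994, 1.27952)–(0, -0.6994, 1.69554)  len=0.8138
  (v9,v0,v1) [-++] → (0.6994, -0.6994, 0)–(1.59033, -0.6994, 0)  len=0.8909
  (v9,v1,v2) [-++] → (1.59033, -0.6994, 0)–(0.6994, -0.6994, 1.27952)  len=1.5591

Chained into 1 loop(s):
  loop 1: 8 segments, perimeter = 7.9265
Total perimeter = 7.927

loops=1 perimeter=7.927


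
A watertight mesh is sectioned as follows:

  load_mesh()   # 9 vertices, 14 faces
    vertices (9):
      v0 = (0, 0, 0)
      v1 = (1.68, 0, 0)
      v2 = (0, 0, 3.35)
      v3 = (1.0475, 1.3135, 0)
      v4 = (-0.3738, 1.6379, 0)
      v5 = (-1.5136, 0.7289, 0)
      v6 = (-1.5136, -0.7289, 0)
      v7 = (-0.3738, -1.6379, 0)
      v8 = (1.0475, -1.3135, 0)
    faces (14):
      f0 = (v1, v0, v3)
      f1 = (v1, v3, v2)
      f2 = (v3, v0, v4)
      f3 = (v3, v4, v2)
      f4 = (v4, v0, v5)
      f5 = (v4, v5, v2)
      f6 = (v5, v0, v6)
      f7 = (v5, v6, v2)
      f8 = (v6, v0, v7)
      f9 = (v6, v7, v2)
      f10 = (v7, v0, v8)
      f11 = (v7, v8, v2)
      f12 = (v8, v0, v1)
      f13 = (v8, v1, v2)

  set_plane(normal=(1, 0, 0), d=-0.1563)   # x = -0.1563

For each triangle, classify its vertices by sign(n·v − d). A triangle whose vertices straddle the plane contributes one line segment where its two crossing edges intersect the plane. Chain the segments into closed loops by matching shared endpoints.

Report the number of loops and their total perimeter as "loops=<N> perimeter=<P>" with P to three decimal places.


loops=1 perimeter=10.060

Straddling triangles (10 of 14):
  (v3,v0,v4) [++-] → (-0.1563, 0.684868, 0)–(-0.1563, 1.58826, 0)  len=0.9034
  (v3,v4,v2) [+-+] → (-0.1563, 1.58826, 0)–(-0.1563, 0.684868, 1.94924)  len=2.1484
  (v4,v0,v5) [-+-] → (-0.1563, 0.684868, 0)–(-0.1563, 0.0752689, 0)  len=0.6096
  (v4,v5,v2) [--+] → (-0.1563, 0.0752689, 3.00407)–(-0.1563, 0.684868, 1.94924)  len=1.2183
  (v5,v0,v6) [-+-] → (-0.1563, 0.0752689, 0)–(-0.1563, -0.0752689, 0)  len=0.1505
  (v5,v6,v2) [--+] → (-0.1563, -0.0752689, 3.00407)–(-0.1563, 0.0752689, 3.00407)  len=0.1505
  (v6,v0,v7) [-+-] → (-0.1563, -0.0752689, 0)–(-0.1563, -0.684868, 0)  len=0.6096
  (v6,v7,v2) [--+] → (-0.1563, -0.684868, 1.94924)–(-0.1563, -0.0752689, 3.00407)  len=1.2183
  (v7,v0,v8) [-++] → (-0.1563, -0.684868, 0)–(-0.1563, -1.58826, 0)  len=0.9034
  (v7,v8,v2) [-++] → (-0.1563, -1.58826, 0)–(-0.1563, -0.684868, 1.94924)  len=2.1484

Chained into 1 loop(s):
  loop 1: 10 segments, perimeter = 10.0605
Total perimeter = 10.060


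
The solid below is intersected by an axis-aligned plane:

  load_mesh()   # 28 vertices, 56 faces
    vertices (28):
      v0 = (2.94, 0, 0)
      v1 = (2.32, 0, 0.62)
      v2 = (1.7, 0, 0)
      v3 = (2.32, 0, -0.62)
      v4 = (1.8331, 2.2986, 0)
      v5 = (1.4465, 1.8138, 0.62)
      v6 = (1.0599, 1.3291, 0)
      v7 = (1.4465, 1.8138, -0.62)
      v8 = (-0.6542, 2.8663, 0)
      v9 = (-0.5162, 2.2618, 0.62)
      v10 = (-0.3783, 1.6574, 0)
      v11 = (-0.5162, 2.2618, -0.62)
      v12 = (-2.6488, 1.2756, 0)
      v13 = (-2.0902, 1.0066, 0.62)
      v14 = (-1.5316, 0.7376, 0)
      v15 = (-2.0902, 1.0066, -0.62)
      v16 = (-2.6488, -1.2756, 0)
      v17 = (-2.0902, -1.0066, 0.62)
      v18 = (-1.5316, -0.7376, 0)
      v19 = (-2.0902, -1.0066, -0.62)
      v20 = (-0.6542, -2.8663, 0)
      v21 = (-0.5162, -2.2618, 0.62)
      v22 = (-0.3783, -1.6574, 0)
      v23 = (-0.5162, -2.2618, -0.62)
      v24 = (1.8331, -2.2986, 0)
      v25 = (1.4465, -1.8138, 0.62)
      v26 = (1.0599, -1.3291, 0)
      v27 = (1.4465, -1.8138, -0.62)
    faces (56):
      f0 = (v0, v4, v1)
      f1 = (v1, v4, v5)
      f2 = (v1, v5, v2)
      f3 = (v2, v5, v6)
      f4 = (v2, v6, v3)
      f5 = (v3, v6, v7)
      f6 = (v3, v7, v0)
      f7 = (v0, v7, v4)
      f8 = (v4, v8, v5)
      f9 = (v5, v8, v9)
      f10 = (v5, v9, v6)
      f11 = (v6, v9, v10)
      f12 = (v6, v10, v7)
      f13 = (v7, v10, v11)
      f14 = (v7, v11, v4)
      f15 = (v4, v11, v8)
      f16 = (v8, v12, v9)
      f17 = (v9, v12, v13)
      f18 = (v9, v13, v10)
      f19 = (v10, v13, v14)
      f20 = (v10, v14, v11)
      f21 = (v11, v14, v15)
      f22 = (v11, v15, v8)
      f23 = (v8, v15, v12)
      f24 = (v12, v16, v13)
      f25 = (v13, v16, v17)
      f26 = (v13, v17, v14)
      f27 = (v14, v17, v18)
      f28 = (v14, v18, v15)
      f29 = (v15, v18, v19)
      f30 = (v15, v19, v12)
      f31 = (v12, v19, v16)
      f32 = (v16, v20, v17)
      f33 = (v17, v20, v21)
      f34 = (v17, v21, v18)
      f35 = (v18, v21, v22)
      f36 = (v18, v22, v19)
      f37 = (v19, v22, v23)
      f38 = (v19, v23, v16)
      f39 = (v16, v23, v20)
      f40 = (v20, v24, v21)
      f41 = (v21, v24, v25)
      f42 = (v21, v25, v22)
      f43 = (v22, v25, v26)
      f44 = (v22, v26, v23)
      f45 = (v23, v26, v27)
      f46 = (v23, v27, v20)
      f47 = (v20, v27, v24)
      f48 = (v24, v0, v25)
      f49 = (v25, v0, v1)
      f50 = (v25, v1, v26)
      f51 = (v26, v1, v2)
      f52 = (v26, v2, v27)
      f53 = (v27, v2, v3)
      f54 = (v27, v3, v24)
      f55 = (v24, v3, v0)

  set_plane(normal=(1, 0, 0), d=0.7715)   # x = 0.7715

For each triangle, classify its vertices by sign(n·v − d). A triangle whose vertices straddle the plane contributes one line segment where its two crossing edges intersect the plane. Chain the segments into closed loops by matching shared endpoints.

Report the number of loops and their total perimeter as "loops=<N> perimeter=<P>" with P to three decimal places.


loops=2 perimeter=6.754

Straddling triangles (16 of 56):
  (v4,v8,v5) [+-+] → (0.7715, 2.5409, 0)–(0.7715, 2.15199, 0.420781)  len=0.5730
  (v5,v8,v9) [+--] → (0.7715, 2.15199, 0.420781)–(0.7715, 1.96787, 0.62)  len=0.2713
  (v5,v9,v6) [+-+] → (0.7715, 1.96787, 0.62)–(0.7715, 1.49977, 0.11345)  len=0.6897
  (v6,v9,v10) [+--] → (0.7715, 1.49977, 0.11345)–(0.7715, 1.39493, 0)  len=0.1545
  (v6,v10,v7) [+-+] → (0.7715, 1.39493, 0)–(0.7715, 1.75595, -0.39066)  len=0.5319
  (v7,v10,v11) [+--] → (0.7715, 1.75595, -0.39066)–(0.7715, 1.96787, -0.62)  len=0.3123
  (v7,v11,v4) [+-+] → (0.7715, 1.96787, -0.62)–(0.7715, 2.28197, -0.280165)  len=0.4628
  (v4,v11,v8) [+--] → (0.7715, 2.28197, -0.280165)–(0.7715, 2.5409, 0)  len=0.3815
  (v20,v24,v21) [-+-] → (0.7715, -2.5409, 0)–(0.7715, -2.28197, 0.280165)  len=0.3815
  (v21,v24,v25) [-++] → (0.7715, -2.28197, 0.280165)–(0.7715, -1.96787, 0.62)  len=0.4628
  (v21,v25,v22) [-+-] → (0.7715, -1.96787, 0.62)–(0.7715, -1.75595, 0.39066)  len=0.3123
  (v22,v25,v26) [-++] → (0.7715, -1.75595, 0.39066)–(0.7715, -1.39493, 0)  len=0.5319
  (v22,v26,v23) [-+-] → (0.7715, -1.39493, 0)–(0.7715, -1.49977, -0.11345)  len=0.1545
  (v23,v26,v27) [-++] → (0.7715, -1.49977, -0.11345)–(0.7715, -1.96787, -0.62)  len=0.6897
  (v23,v27,v20) [-+-] → (0.7715, -1.96787, -0.62)–(0.7715, -2.15199, -0.420781)  len=0.2713
  (v20,v27,v24) [-++] → (0.7715, -2.15199, -0.420781)–(0.7715, -2.5409, 0)  len=0.5730

Chained into 2 loop(s):
  loop 1: 8 segments, perimeter = 3.3769
  loop 2: 8 segments, perimeter = 3.3769
Total perimeter = 6.754


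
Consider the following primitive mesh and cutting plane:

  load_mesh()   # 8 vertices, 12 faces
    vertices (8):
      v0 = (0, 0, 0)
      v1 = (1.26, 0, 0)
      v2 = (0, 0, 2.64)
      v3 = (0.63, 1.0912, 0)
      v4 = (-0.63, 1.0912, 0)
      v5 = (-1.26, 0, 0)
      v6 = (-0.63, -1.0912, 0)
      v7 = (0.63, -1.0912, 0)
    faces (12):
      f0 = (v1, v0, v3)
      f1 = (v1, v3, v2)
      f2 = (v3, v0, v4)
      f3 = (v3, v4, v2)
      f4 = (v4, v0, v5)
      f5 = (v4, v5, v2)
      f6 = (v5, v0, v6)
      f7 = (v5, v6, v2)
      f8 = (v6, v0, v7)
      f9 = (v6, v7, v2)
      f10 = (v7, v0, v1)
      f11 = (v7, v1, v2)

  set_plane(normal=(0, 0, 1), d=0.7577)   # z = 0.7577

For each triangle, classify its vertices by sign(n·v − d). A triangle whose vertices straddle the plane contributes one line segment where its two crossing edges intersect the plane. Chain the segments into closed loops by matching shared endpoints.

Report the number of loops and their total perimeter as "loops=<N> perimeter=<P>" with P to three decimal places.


loops=1 perimeter=5.390

Straddling triangles (6 of 12):
  (v1,v3,v2) [--+] → (0.449185, 0.778017, 0.7577)–(0.89837, 0, 0.7577)  len=0.8984
  (v3,v4,v2) [--+] → (-0.449185, 0.778017, 0.7577)–(0.449185, 0.778017, 0.7577)  len=0.8984
  (v4,v5,v2) [--+] → (-0.89837, 0, 0.7577)–(-0.449185, 0.778017, 0.7577)  len=0.8984
  (v5,v6,v2) [--+] → (-0.449185, -0.778017, 0.7577)–(-0.89837, 0, 0.7577)  len=0.8984
  (v6,v7,v2) [--+] → (0.449185, -0.778017, 0.7577)–(-0.449185, -0.778017, 0.7577)  len=0.8984
  (v7,v1,v2) [--+] → (0.89837, 0, 0.7577)–(0.449185, -0.778017, 0.7577)  len=0.8984

Chained into 1 loop(s):
  loop 1: 6 segments, perimeter = 5.3902
Total perimeter = 5.390


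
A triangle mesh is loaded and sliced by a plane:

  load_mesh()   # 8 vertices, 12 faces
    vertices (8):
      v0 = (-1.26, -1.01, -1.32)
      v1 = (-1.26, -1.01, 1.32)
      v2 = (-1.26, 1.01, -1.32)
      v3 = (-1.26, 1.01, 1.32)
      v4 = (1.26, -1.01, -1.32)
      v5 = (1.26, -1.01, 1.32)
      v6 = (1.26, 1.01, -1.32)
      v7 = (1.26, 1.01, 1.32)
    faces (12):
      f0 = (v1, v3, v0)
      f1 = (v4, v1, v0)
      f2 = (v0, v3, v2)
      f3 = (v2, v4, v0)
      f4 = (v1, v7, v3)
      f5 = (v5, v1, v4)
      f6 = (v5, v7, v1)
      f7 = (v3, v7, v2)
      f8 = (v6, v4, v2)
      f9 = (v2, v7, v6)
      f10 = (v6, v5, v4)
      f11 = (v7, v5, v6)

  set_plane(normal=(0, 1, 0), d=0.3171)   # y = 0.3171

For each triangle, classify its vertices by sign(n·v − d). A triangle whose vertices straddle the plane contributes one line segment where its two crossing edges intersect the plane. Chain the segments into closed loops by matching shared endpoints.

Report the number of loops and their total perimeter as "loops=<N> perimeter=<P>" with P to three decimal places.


Straddling triangles (8 of 12):
  (v1,v3,v0) [-+-] → (-1.26, 0.3171, 1.32)–(-1.26, 0.3171, 0.414428)  len=0.9056
  (v0,v3,v2) [-++] → (-1.26, 0.3171, 0.414428)–(-1.26, 0.3171, -1.32)  len=1.7344
  (v2,v4,v0) [+--] → (-0.39559, 0.3171, -1.32)–(-1.26, 0.3171, -1.32)  len=0.8644
  (v1,v7,v3) [-++] → (0.39559, 0.3171, 1.32)–(-1.26, 0.3171, 1.32)  len=1.6556
  (v5,v7,v1) [-+-] → (1.26, 0.3171, 1.32)–(0.39559, 0.3171, 1.32)  len=0.8644
  (v6,v4,v2) [+-+] → (1.26, 0.3171, -1.32)–(-0.39559, 0.3171, -1.32)  len=1.6556
  (v6,v5,v4) [+--] → (1.26, 0.3171, -0.414428)–(1.26, 0.3171, -1.32)  len=0.9056
  (v7,v5,v6) [+-+] → (1.26, 0.3171, 1.32)–(1.26, 0.3171, -0.414428)  len=1.7344

Chained into 1 loop(s):
  loop 1: 8 segments, perimeter = 10.3200
Total perimeter = 10.320

loops=1 perimeter=10.320


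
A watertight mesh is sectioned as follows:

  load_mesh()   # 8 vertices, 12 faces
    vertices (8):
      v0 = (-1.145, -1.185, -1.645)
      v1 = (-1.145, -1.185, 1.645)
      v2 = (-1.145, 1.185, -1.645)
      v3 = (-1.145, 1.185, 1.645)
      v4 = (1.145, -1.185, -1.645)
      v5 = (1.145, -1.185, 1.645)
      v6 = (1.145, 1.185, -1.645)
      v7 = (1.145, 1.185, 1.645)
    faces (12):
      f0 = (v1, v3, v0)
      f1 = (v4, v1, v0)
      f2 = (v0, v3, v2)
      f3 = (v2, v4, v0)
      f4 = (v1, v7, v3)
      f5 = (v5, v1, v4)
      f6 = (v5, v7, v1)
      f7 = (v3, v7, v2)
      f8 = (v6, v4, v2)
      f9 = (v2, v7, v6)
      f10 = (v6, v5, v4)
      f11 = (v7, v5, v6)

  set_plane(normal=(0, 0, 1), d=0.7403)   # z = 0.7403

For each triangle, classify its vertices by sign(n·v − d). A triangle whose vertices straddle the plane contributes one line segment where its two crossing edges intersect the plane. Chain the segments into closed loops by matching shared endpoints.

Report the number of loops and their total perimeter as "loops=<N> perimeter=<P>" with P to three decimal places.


Straddling triangles (8 of 12):
  (v1,v3,v0) [++-] → (-1.145, 0.533286, 0.7403)–(-1.145, -1.185, 0.7403)  len=1.7183
  (v4,v1,v0) [-+-] → (-0.515285, -1.185, 0.7403)–(-1.145, -1.185, 0.7403)  len=0.6297
  (v0,v3,v2) [-+-] → (-1.145, 0.533286, 0.7403)–(-1.145, 1.185, 0.7403)  len=0.6517
  (v5,v1,v4) [++-] → (-0.515285, -1.185, 0.7403)–(1.145, -1.185, 0.7403)  len=1.6603
  (v3,v7,v2) [++-] → (0.515285, 1.185, 0.7403)–(-1.145, 1.185, 0.7403)  len=1.6603
  (v2,v7,v6) [-+-] → (0.515285, 1.185, 0.7403)–(1.145, 1.185, 0.7403)  len=0.6297
  (v6,v5,v4) [-+-] → (1.145, -0.533286, 0.7403)–(1.145, -1.185, 0.7403)  len=0.6517
  (v7,v5,v6) [++-] → (1.145, -0.533286, 0.7403)–(1.145, 1.185, 0.7403)  len=1.7183

Chained into 1 loop(s):
  loop 1: 8 segments, perimeter = 9.3200
Total perimeter = 9.320

loops=1 perimeter=9.320


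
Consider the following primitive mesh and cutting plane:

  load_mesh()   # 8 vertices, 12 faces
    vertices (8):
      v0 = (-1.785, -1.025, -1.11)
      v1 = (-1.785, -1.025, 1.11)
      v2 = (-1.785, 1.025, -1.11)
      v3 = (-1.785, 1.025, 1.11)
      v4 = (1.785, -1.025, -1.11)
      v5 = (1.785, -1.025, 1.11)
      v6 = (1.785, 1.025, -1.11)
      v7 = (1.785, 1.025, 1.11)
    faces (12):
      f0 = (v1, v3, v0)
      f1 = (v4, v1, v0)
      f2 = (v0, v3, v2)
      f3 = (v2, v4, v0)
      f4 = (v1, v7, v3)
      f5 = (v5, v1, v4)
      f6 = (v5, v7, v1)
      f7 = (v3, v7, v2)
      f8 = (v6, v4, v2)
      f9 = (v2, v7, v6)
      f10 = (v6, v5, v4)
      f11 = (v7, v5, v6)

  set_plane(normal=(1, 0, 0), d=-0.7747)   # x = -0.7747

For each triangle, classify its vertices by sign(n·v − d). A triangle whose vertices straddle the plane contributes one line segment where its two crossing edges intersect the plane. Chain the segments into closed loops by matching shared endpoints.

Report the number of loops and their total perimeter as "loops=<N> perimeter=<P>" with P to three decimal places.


loops=1 perimeter=8.540

Straddling triangles (8 of 12):
  (v4,v1,v0) [+--] → (-0.7747, -1.025, 0.481746)–(-0.7747, -1.025, -1.11)  len=1.5917
  (v2,v4,v0) [-+-] → (-0.7747, 0.444856, -1.11)–(-0.7747, -1.025, -1.11)  len=1.4699
  (v1,v7,v3) [-+-] → (-0.7747, -0.444856, 1.11)–(-0.7747, 1.025, 1.11)  len=1.4699
  (v5,v1,v4) [+-+] → (-0.7747, -1.025, 1.11)–(-0.7747, -1.025, 0.481746)  len=0.6283
  (v5,v7,v1) [++-] → (-0.7747, -0.444856, 1.11)–(-0.7747, -1.025, 1.11)  len=0.5801
  (v3,v7,v2) [-+-] → (-0.7747, 1.025, 1.11)–(-0.7747, 1.025, -0.481746)  len=1.5917
  (v6,v4,v2) [++-] → (-0.7747, 0.444856, -1.11)–(-0.7747, 1.025, -1.11)  len=0.5801
  (v2,v7,v6) [-++] → (-0.7747, 1.025, -0.481746)–(-0.7747, 1.025, -1.11)  len=0.6283

Chained into 1 loop(s):
  loop 1: 8 segments, perimeter = 8.5400
Total perimeter = 8.540


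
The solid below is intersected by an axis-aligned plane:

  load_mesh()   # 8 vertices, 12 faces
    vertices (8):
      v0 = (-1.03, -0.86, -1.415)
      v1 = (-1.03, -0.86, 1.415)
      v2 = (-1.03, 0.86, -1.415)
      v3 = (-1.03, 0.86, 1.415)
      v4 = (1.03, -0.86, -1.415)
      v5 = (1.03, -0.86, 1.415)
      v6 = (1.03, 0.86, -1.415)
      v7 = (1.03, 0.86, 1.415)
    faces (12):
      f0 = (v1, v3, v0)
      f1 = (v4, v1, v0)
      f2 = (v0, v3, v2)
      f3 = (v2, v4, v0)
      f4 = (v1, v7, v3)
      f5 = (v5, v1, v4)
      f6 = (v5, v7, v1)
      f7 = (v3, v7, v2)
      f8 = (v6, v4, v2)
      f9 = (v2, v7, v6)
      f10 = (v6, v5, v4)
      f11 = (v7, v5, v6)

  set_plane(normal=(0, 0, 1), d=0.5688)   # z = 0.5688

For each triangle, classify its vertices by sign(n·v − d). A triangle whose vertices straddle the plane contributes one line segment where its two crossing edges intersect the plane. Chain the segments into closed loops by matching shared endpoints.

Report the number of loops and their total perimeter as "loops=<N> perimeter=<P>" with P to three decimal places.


loops=1 perimeter=7.560

Straddling triangles (8 of 12):
  (v1,v3,v0) [++-] → (-1.03, 0.345702, 0.5688)–(-1.03, -0.86, 0.5688)  len=1.2057
  (v4,v1,v0) [-+-] → (-0.414038, -0.86, 0.5688)–(-1.03, -0.86, 0.5688)  len=0.6160
  (v0,v3,v2) [-+-] → (-1.03, 0.345702, 0.5688)–(-1.03, 0.86, 0.5688)  len=0.5143
  (v5,v1,v4) [++-] → (-0.414038, -0.86, 0.5688)–(1.03, -0.86, 0.5688)  len=1.4440
  (v3,v7,v2) [++-] → (0.414038, 0.86, 0.5688)–(-1.03, 0.86, 0.5688)  len=1.4440
  (v2,v7,v6) [-+-] → (0.414038, 0.86, 0.5688)–(1.03, 0.86, 0.5688)  len=0.6160
  (v6,v5,v4) [-+-] → (1.03, -0.345702, 0.5688)–(1.03, -0.86, 0.5688)  len=0.5143
  (v7,v5,v6) [++-] → (1.03, -0.345702, 0.5688)–(1.03, 0.86, 0.5688)  len=1.2057

Chained into 1 loop(s):
  loop 1: 8 segments, perimeter = 7.5600
Total perimeter = 7.560


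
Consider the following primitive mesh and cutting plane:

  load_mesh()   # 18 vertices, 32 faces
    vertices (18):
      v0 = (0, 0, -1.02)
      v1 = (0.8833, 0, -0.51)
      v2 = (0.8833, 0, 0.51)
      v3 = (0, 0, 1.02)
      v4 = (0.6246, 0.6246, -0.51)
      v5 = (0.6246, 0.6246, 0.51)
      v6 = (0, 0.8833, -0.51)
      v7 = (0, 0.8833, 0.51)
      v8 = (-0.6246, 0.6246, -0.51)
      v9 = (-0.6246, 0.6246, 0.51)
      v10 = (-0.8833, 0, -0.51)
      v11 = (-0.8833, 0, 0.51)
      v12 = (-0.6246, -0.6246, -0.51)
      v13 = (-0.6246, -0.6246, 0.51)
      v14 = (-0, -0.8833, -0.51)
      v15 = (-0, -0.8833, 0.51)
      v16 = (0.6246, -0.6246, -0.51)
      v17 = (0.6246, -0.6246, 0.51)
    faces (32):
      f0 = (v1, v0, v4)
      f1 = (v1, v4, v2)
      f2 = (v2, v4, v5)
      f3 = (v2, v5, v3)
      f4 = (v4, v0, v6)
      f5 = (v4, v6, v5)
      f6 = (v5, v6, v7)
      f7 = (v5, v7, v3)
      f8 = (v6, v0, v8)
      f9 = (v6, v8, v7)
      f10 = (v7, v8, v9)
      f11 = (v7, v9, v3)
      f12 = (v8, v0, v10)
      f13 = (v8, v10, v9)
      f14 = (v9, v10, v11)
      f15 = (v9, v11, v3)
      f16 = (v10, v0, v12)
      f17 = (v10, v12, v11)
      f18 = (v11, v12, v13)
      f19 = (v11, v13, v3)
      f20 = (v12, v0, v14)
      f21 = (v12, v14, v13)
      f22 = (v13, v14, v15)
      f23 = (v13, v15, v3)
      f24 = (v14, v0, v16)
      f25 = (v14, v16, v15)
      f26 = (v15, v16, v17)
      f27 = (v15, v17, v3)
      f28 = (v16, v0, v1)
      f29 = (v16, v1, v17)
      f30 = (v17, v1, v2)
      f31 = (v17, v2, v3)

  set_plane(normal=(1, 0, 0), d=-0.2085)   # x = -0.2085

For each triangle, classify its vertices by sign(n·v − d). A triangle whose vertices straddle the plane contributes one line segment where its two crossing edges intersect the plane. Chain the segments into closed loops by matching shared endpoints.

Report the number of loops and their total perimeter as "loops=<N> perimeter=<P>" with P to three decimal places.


Straddling triangles (12 of 32):
  (v6,v0,v8) [++-] → (-0.2085, 0.2085, -0.849755)–(-0.2085, 0.796942, -0.51)  len=0.6795
  (v6,v8,v7) [+-+] → (-0.2085, 0.796942, -0.51)–(-0.2085, 0.796942, 0.16951)  len=0.6795
  (v7,v8,v9) [+--] → (-0.2085, 0.796942, 0.16951)–(-0.2085, 0.796942, 0.51)  len=0.3405
  (v7,v9,v3) [+-+] → (-0.2085, 0.796942, 0.51)–(-0.2085, 0.2085, 0.849755)  len=0.6795
  (v8,v0,v10) [-+-] → (-0.2085, 0.2085, -0.849755)–(-0.2085, 0, -0.899616)  len=0.2144
  (v9,v11,v3) [--+] → (-0.2085, 0, 0.899616)–(-0.2085, 0.2085, 0.849755)  len=0.2144
  (v10,v0,v12) [-+-] → (-0.2085, 0, -0.899616)–(-0.2085, -0.2085, -0.849755)  len=0.2144
  (v11,v13,v3) [--+] → (-0.2085, -0.2085, 0.849755)–(-0.2085, 0, 0.899616)  len=0.2144
  (v12,v0,v14) [-++] → (-0.2085, -0.2085, -0.849755)–(-0.2085, -0.796942, -0.51)  len=0.6795
  (v12,v14,v13) [-+-] → (-0.2085, -0.796942, -0.51)–(-0.2085, -0.796942, -0.16951)  len=0.3405
  (v13,v14,v15) [-++] → (-0.2085, -0.796942, -0.16951)–(-0.2085, -0.796942, 0.51)  len=0.6795
  (v13,v15,v3) [-++] → (-0.2085, -0.796942, 0.51)–(-0.2085, -0.2085, 0.849755)  len=0.6795

Chained into 1 loop(s):
  loop 1: 12 segments, perimeter = 5.6155
Total perimeter = 5.615

loops=1 perimeter=5.615
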